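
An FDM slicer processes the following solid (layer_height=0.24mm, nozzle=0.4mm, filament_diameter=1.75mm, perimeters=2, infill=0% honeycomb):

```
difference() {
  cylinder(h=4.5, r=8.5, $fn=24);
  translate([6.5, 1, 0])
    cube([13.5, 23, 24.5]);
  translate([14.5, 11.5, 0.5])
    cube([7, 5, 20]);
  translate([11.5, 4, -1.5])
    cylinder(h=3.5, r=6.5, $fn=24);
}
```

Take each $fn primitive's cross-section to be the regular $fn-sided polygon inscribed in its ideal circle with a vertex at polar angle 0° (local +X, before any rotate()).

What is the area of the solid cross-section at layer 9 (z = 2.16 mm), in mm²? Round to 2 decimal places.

219.13 mm²

At z = 2.16 mm: the r=8.5 cylinder contributes a regular 24-gon of circumradius 8.5 (area = (24/2)·8.500²·sin(360°/24) = 224.40 mm²); the cube at (6.5, 1) is present — its section is the full 13.5×23 rectangle (area 310.50 mm²); the cube at (14.5, 11.5) is present — its section is the full 7×5 rectangle (area 35.00 mm²); the cylinder at (11.5, 4) does not reach this height (z outside [-1.5, 2]); After the difference (first − rest): starting from the r=8.5 cylinder (224.40 mm²), the 13.5×23 cube at (6.5, 1) partially overlaps it — only the 5.27 mm² overlap (of its 310.50 mm²) is removed, clipping the outline; the 7×5 cube at (14.5, 11.5) misses the remaining region (no effect) — area = 219.13 mm². Overall, the cross-section is a single solid region. Net area = 219.13 mm².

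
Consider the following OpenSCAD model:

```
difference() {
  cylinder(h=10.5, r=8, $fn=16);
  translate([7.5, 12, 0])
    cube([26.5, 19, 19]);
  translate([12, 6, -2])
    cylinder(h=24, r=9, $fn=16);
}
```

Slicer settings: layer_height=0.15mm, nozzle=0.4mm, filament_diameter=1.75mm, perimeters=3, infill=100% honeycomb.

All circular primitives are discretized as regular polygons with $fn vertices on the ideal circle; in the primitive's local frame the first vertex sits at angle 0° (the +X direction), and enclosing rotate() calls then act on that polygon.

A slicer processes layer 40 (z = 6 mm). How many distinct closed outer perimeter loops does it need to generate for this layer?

At z = 6 mm: the r=8 cylinder gives a regular 16-gon of circumradius 8 (constant along its height); the cube at (7.5, 12) (footprint 26.5×19) is included at this height; the cylinder at (12, 6): section is a regular 16-gon, circumradius r=9; Subtracting the remaining from the first: starting from the r=8 cylinder, the 26.5×19 cube at (7.5, 12) misses the remaining region (no effect); the r=9 cylinder at (12, 6) partially overlaps it — only the 23.03 mm² overlap (of its 247.98 mm²) is removed, clipping the outline — 1 connected region. The result has 1 disconnected region.

1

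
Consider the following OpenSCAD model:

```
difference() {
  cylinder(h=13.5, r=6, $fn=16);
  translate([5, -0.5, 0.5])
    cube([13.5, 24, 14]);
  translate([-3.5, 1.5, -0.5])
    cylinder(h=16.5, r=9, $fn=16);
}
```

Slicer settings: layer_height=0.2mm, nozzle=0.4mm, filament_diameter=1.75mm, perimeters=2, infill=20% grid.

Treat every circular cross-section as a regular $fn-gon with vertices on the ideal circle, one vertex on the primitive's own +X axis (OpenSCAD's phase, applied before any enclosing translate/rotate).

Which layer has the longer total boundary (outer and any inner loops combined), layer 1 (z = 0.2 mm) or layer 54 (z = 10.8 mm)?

Layer 1 (z = 0.2): the r=6 cylinder gives a regular 16-gon of circumradius 6 (constant along its height) (perimeter = 2·16·6.000·sin(180°/16) = 37.46 mm); the cube at (5, -0.5) does not reach this height (z outside [0.5, 14.5]); the r=9 cylinder at (-3.5, 1.5) gives a regular 16-gon of circumradius 9 (constant along its height) (perimeter = 2·16·9.000·sin(180°/16) = 56.19 mm); Subtracting the remaining from the first: starting from the r=6 cylinder, the r=9 cylinder at (-3.5, 1.5) partially overlaps it — only the 104.75 mm² overlap (of its 247.98 mm²) is removed, clipping the outline — boundary = 20.26 mm. So its perimeter = 20.26 mm. Layer 54 (z = 10.8): the r=6 cylinder contributes a regular 16-gon of circumradius 6 (perimeter = 2·16·6.000·sin(180°/16) = 37.46 mm); the cube at (5, -0.5) (footprint 13.5×24) is included at this height (perimeter 75.00 mm); the cylinder at (-3.5, 1.5): section is a regular 16-gon, circumradius r=9 (perimeter = 2·16·9.000·sin(180°/16) = 56.19 mm); Taking the first minus the rest: starting from the r=6 cylinder, the 13.5×24 cube at (5, -0.5) partially overlaps it — only the 2.47 mm² overlap (of its 324.00 mm²) is removed, clipping the outline; the r=9 cylinder at (-3.5, 1.5) partially overlaps it — only the 103.63 mm² overlap (of its 247.98 mm²) is removed, clipping the outline — boundary = 14.40 mm. So its perimeter = 14.40 mm. Layer 1 is larger (20.26 vs 14.40 mm).

layer 1 (z = 0.2 mm)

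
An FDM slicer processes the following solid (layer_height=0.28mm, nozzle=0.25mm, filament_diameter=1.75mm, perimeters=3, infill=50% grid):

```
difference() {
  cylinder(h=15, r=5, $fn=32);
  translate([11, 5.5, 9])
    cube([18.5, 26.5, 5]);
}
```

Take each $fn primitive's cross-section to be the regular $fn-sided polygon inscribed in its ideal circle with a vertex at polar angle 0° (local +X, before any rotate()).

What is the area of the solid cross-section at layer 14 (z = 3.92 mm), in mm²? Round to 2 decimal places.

At z = 3.92 mm: the r=5 cylinder gives a regular 32-gon of circumradius 5 (constant along its height) (area = (32/2)·5.000²·sin(360°/32) = 78.04 mm²); the cube at (11, 5.5) does not reach this height (z outside [9, 14]); Taking the first minus the rest: none of the subtracted shapes is present at this height, so the r=5 cylinder is unchanged — area = 78.04 mm². Overall, the cross-section is a single solid region. Net area = 78.04 mm².

78.04 mm²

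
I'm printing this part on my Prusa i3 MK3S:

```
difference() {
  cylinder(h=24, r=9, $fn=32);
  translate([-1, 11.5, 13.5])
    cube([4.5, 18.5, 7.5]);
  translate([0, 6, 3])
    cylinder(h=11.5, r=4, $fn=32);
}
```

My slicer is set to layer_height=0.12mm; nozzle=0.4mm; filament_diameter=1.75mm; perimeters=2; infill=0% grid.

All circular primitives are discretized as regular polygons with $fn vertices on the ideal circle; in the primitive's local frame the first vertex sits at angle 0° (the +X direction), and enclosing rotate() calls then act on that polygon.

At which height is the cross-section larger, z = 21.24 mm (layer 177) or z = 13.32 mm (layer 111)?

layer 177 (z = 21.24 mm)

Layer 177 (z = 21.24): the r=9 cylinder gives a regular 32-gon of circumradius 9 (constant along its height) (area = (32/2)·9.000²·sin(360°/32) = 252.84 mm²); the cube at (-1, 11.5) is not intersected at this z (z outside [13.5, 21]); the cylinder at (0, 6) is absent (z outside [3, 14.5]); After the difference (first − rest): none of the subtracted shapes is present at this height, so the r=9 cylinder is unchanged — area = 252.84 mm². So its area = 252.84 mm². Layer 111 (z = 13.32): the cylinder: section is a regular 32-gon, circumradius r=9 (area = (32/2)·9.000²·sin(360°/32) = 252.84 mm²); the cube at (-1, 11.5) is absent (z outside [13.5, 21]); the cylinder at (0, 6): section is a regular 32-gon, circumradius r=4 (area = (32/2)·4.000²·sin(360°/32) = 49.94 mm²); After the difference (first − rest): starting from the r=9 cylinder (252.84 mm²), the r=4 cylinder at (0, 6) partially overlaps it — only the 45.29 mm² overlap (of its 49.94 mm²) is removed, clipping the outline — area = 207.55 mm². So its area = 207.55 mm². Layer 177 is larger (252.84 vs 207.55 mm²).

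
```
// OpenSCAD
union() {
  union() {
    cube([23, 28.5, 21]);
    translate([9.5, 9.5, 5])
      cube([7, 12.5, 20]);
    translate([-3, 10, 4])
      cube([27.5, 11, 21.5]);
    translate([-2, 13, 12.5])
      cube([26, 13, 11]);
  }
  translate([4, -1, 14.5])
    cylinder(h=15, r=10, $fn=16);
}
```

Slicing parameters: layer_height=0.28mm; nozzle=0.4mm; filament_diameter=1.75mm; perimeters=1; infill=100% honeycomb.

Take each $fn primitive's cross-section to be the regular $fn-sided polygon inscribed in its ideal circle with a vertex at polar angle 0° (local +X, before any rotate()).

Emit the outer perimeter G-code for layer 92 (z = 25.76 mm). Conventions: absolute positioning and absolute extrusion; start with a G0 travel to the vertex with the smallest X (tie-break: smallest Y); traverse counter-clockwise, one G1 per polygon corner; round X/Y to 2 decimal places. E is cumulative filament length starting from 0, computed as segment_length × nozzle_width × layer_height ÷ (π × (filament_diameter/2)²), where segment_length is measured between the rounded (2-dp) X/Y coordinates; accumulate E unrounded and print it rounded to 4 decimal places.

At z = 25.76 mm: the cube is not intersected at this z (z outside [0, 21]); the cube at (9.5, 9.5) is absent (z outside [5, 25]); the cube at (-3, 10) is absent (z outside [4, 25.5]); the cube at (-2, 13) is not intersected at this z (z outside [12.5, 23.5]); Taking the union: nothing is present at this height; the cylinder at (4, -1): section is a regular 16-gon, circumradius r=10; Taking the union: only the r=10 cylinder at (4, -1) is present, so the union is just that shape — 1 connected region. The outline is a single polygon with 16 vertices. Extrusion per mm of travel: 0.4 × 0.28 / (π × 0.875²) = 0.046564. Accumulating E over each segment gives final E = 2.9072.

G0 X-6.00 Y-1.00 Z25.76
G1 X-5.24 Y-4.83 E0.1818
G1 X-3.07 Y-8.07 E0.3634
G1 X0.17 Y-10.24 E0.5450
G1 X4.00 Y-11.00 E0.7268
G1 X7.83 Y-10.24 E0.9086
G1 X11.07 Y-8.07 E1.0902
G1 X13.24 Y-4.83 E1.2718
G1 X14.00 Y-1.00 E1.4536
G1 X13.24 Y2.83 E1.6354
G1 X11.07 Y6.07 E1.8170
G1 X7.83 Y8.24 E1.9986
G1 X4.00 Y9.00 E2.1804
G1 X0.17 Y8.24 E2.3622
G1 X-3.07 Y6.07 E2.5438
G1 X-5.24 Y2.83 E2.7254
G1 X-6.00 Y-1.00 E2.9072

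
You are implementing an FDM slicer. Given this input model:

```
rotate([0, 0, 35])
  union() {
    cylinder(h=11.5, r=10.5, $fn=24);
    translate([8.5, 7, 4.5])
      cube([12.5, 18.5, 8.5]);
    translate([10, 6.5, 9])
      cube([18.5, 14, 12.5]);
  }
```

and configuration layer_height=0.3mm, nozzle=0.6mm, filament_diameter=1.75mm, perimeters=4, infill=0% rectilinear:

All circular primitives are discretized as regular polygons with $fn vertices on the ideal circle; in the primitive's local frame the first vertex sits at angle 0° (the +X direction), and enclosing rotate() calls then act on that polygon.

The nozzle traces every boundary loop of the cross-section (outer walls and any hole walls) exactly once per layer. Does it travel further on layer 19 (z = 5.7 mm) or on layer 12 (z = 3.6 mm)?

layer 19 (z = 5.7 mm)

Layer 19 (z = 5.7): the r=10.5 cylinder gives a regular 24-gon of circumradius 10.5 (constant along its height) (perimeter = 2·24·10.500·sin(180°/24) = 65.79 mm); the cube at (8.5, 7) is present — its section is the full 12.5×18.5 rectangle (perimeter 62.00 mm); the cube at (10, 6.5) does not reach this height (z outside [9, 21.5]); Combining (union): the 2 present regions are separate (no shared area or edge), so areas and boundary lengths simply add and each stays a separate island — boundary = 127.79 mm; (whole slice rotated 35° about Z — lengths, areas and connectivity unchanged). So its perimeter = 127.79 mm. Layer 12 (z = 3.6): the r=10.5 cylinder contributes a regular 24-gon of circumradius 10.5 (perimeter = 2·24·10.500·sin(180°/24) = 65.79 mm); the cube at (8.5, 7) does not reach this height (z outside [4.5, 13]); the cube at (10, 6.5) is absent (z outside [9, 21.5]); Merging all regions: only the r=10.5 cylinder is present, so the union is just that shape — boundary = 65.79 mm; (rotated 35° about Z; rotation is an isometry so areas/perimeters/island counts are preserved). So its perimeter = 65.79 mm. Layer 19 is larger (127.79 vs 65.79 mm).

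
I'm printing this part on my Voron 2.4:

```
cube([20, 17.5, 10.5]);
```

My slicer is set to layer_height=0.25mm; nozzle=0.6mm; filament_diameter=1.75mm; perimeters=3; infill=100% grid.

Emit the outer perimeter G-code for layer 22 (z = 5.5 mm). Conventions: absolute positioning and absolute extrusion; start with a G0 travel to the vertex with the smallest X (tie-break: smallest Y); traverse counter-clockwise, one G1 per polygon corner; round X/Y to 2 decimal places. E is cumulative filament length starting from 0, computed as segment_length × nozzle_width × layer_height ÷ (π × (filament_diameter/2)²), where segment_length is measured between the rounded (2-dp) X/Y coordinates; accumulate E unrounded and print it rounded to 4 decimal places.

At z = 5.5 mm: the cube (footprint 20×17.5) is included at this height. The outline is a single polygon with 4 vertices. Extrusion per mm of travel: 0.6 × 0.25 / (π × 0.875²) = 0.062363. Accumulating E over each segment gives final E = 4.6772.

G0 X0.00 Y0.00 Z5.50
G1 X20.00 Y0.00 E1.2473
G1 X20.00 Y17.50 E2.3386
G1 X0.00 Y17.50 E3.5859
G1 X0.00 Y0.00 E4.6772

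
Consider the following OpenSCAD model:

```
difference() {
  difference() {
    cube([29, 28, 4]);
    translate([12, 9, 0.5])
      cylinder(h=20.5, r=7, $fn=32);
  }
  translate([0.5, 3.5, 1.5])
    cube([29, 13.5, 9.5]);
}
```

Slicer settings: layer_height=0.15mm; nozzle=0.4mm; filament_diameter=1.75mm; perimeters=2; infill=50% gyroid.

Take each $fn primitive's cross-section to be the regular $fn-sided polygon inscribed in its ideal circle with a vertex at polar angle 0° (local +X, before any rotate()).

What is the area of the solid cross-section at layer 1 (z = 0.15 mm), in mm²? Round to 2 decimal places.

At z = 0.15 mm: the cube is present — its section is the full 29×28 rectangle (area 812.00 mm²); the cylinder at (12, 9) is absent (z outside [0.5, 21]); Subtracting the remaining from the first: none of the subtracted shapes is present at this height, so the 29×28 cube is unchanged — area = 812.00 mm²; the cube at (0.5, 3.5) is not intersected at this z (z outside [1.5, 11]); Subtracting the remaining from the first: none of the subtracted shapes is present at this height, so that combined region is unchanged — area = 812.00 mm². Overall, the cross-section is a single solid region. Net area = 812.00 mm².

812.00 mm²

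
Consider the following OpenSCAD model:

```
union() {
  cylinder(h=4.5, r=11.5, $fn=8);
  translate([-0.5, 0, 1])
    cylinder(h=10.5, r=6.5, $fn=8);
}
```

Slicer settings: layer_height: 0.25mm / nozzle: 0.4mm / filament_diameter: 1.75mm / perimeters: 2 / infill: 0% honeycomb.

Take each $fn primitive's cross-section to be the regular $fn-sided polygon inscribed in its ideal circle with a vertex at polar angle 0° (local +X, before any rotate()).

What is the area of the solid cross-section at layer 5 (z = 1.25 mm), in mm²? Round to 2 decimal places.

374.06 mm²

At z = 1.25 mm: the r=11.5 cylinder gives a regular 8-gon of circumradius 11.5 (constant along its height) (area = (8/2)·11.500²·sin(360°/8) = 374.06 mm²); the r=6.5 cylinder at (-0.5, 0) contributes a regular 8-gon of circumradius 6.5 (area = (8/2)·6.500²·sin(360°/8) = 119.50 mm²); Taking the union: the r=6.5 cylinder at (-0.5, 0) lies entirely inside the r=11.5 cylinder, so the union is just the r=11.5 cylinder — area = 374.06 mm². Overall, the cross-section is a single solid region. Net area = 374.06 mm².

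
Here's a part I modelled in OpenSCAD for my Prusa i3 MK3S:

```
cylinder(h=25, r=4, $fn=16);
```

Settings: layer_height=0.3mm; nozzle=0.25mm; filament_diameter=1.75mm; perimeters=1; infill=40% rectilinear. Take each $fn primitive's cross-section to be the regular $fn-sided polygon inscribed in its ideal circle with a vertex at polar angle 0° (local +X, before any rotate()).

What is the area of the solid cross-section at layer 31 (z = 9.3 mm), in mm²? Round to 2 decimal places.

48.98 mm²

At z = 9.3 mm: the r=4 cylinder gives a regular 16-gon of circumradius 4 (constant along its height) (area = (16/2)·4.000²·sin(360°/16) = 48.98 mm²). Overall, the cross-section is a single solid region. Net area = 48.98 mm².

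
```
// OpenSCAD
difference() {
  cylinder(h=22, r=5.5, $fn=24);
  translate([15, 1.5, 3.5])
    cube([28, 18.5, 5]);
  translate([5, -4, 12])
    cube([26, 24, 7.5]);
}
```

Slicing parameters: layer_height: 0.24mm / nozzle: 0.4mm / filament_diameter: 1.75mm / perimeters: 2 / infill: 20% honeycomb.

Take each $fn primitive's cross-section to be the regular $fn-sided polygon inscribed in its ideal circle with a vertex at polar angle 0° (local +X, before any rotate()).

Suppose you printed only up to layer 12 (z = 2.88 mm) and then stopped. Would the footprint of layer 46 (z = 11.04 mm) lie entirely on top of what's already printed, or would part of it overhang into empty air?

Compare the two slices. At z = 2.88: the cylinder: section is a regular 24-gon, circumradius r=5.5 (area = (24/2)·5.500²·sin(360°/24) = 93.95 mm²); the cube at (15, 1.5) is absent (z outside [3.5, 8.5]); the cube at (5, -4) is absent (z outside [12, 19.5]); Taking the first minus the rest: none of the subtracted shapes is present at this height, so the r=5.5 cylinder is unchanged — area = 93.95 mm². At z = 11.04: the r=5.5 cylinder contributes a regular 24-gon of circumradius 5.5 (area = (24/2)·5.500²·sin(360°/24) = 93.95 mm²); the cube at (15, 1.5) does not reach this height (z outside [3.5, 8.5]); the cube at (5, -4) is absent (z outside [12, 19.5]); Subtracting the remaining from the first: none of the subtracted shapes is present at this height, so the r=5.5 cylinder is unchanged — area = 93.95 mm². Checking containment: the cross-section at z = 11.04 is a subset of the cross-section at z = 2.88.

entirely on top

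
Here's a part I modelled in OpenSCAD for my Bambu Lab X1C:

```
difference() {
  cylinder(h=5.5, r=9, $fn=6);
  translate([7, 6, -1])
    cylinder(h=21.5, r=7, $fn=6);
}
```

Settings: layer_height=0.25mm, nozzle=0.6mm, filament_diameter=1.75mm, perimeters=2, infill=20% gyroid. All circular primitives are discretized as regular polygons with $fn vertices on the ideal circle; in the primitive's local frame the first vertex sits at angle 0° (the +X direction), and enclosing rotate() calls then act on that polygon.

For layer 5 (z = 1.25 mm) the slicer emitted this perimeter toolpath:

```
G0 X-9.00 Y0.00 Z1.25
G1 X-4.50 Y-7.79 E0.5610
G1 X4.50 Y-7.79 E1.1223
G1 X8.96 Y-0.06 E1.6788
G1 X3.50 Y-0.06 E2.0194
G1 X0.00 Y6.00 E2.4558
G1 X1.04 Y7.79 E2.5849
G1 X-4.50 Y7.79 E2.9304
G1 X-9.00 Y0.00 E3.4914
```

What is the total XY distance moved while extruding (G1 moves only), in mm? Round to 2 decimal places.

Sum the Euclidean lengths of each G1 segment: total = 55.99 mm.

55.99 mm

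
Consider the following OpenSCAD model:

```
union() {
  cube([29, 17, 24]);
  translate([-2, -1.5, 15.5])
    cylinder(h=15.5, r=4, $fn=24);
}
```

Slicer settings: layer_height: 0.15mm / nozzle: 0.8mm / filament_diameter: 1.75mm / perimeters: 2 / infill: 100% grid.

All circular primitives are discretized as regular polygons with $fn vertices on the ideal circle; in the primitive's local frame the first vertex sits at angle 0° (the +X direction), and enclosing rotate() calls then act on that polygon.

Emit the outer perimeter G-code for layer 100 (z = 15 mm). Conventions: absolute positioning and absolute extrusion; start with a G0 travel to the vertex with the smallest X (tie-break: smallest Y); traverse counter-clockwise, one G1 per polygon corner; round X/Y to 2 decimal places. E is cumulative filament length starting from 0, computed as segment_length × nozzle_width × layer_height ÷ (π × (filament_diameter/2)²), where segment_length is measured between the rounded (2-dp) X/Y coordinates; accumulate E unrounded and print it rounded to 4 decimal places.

G0 X0.00 Y0.00 Z15.00
G1 X29.00 Y0.00 E1.4468
G1 X29.00 Y17.00 E2.2949
G1 X0.00 Y17.00 E3.7418
G1 X0.00 Y0.00 E4.5899

At z = 15 mm: the 29×17 cube contributes its full rectangle; the cylinder at (-2, -1.5) does not reach this height (z outside [15.5, 31]); Combining (union): only the 29×17 cube is present, so the union is just that shape — 1 connected region. The outline is a single polygon with 4 vertices. Extrusion per mm of travel: 0.8 × 0.15 / (π × 0.875²) = 0.049890. Accumulating E over each segment gives final E = 4.5899.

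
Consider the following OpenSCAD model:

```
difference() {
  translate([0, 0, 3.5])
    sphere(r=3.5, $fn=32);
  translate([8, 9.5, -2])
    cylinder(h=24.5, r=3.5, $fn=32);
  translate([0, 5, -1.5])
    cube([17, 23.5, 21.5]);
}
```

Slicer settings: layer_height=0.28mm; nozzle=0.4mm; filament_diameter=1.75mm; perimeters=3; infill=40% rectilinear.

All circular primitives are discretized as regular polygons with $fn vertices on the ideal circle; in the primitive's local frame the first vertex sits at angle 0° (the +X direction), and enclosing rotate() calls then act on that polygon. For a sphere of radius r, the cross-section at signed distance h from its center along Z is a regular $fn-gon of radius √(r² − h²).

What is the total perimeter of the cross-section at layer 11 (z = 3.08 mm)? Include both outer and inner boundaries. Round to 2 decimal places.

At z = 3.08 mm: the sphere: section is a regular 32-gon, circumradius = √(r²−h²) = √(3.5²−0.42²) = 3.475 (perimeter = 2·32·3.475·sin(180°/32) = 21.80 mm); the r=3.5 cylinder at (8, 9.5) contributes a regular 32-gon of circumradius 3.5 (perimeter = 2·32·3.500·sin(180°/32) = 21.96 mm); the cube at (0, 5) (footprint 17×23.5) is included at this height (perimeter 81.00 mm); Subtracting the remaining from the first: starting from the r=3.5 sphere, the r=3.5 cylinder at (8, 9.5) misses the remaining region (no effect); the 17×23.5 cube at (0, 5) misses the remaining region (no effect) — boundary = 21.80 mm. Overall, the cross-section is a single solid region. Total boundary length (outer) = 21.80 mm.

21.80 mm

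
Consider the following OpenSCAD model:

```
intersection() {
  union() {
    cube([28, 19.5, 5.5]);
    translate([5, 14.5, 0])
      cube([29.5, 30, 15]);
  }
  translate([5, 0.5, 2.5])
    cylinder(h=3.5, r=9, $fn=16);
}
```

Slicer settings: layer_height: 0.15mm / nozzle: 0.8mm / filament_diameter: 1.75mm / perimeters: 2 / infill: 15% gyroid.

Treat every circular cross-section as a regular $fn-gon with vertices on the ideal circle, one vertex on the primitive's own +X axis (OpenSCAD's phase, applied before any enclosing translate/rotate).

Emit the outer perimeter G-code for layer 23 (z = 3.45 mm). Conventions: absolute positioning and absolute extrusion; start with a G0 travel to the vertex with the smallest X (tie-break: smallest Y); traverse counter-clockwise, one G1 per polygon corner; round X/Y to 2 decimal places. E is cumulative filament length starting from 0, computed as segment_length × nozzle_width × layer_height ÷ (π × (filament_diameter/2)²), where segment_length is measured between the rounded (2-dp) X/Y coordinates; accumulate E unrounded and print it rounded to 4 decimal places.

At z = 3.45 mm: the cube is present — its section is the full 28×19.5 rectangle; the cube at (5, 14.5) is present — its section is the full 29.5×30 rectangle; Combining (union): the regions partially overlap (shared area 115.00 mm²), so overlapping operands fuse into one piece — 1 connected region; the cylinder at (5, 0.5): section is a regular 16-gon, circumradius r=9; Keeping only the common overlap: the r=9 cylinder at (5, 0.5) partially overlaps the result so far; clipping to the common part keeps 110.92 mm² — 1 connected region. The outline is a single polygon with 9 vertices. Extrusion per mm of travel: 0.8 × 0.15 / (π × 0.875²) = 0.049890. Accumulating E over each segment gives final E = 2.0758.

G0 X0.00 Y0.00 Z3.45
G1 X13.90 Y0.00 E0.6935
G1 X14.00 Y0.50 E0.7189
G1 X13.31 Y3.94 E0.8940
G1 X11.36 Y6.86 E1.0691
G1 X8.44 Y8.81 E1.2443
G1 X5.00 Y9.50 E1.4193
G1 X1.56 Y8.81 E1.5944
G1 X0.00 Y7.78 E1.6877
G1 X0.00 Y0.00 E2.0758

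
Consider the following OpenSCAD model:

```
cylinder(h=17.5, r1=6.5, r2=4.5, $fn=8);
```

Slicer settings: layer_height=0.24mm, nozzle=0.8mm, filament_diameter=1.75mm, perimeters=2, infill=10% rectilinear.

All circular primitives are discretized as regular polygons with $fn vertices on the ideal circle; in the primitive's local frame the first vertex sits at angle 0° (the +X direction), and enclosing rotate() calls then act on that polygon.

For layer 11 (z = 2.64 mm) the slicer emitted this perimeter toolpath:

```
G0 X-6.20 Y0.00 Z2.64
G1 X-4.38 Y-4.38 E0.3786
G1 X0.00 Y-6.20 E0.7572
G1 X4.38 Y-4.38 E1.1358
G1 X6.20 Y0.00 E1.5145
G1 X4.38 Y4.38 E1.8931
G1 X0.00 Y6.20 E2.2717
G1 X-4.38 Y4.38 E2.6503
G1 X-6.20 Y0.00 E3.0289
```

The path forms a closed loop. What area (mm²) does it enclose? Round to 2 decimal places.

108.62 mm²

Apply the shoelace formula to the sequence of (X, Y) vertices; enclosed area = 108.62 mm².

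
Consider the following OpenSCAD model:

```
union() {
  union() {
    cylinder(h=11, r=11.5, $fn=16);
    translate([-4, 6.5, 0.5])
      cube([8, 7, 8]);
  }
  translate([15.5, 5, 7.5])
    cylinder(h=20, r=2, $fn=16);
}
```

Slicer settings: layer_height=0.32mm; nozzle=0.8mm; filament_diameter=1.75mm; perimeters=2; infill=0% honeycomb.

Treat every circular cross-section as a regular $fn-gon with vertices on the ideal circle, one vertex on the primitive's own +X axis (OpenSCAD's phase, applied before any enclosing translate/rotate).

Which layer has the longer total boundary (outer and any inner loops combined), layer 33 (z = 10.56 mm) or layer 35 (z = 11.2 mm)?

Layer 33 (z = 10.56): the r=11.5 cylinder contributes a regular 16-gon of circumradius 11.5 (perimeter = 2·16·11.500·sin(180°/16) = 71.79 mm); the cube at (-4, 6.5) does not reach this height (z outside [0.5, 8.5]); Combining (union): only the r=11.5 cylinder is present, so the union is just that shape — boundary = 71.79 mm; the r=2 cylinder at (15.5, 5) contributes a regular 16-gon of circumradius 2 (perimeter = 2·16·2.000·sin(180°/16) = 12.49 mm); Merging all regions: the 2 present regions are separate (no shared area or edge), so areas and boundary lengths simply add and each stays a separate island — boundary = 84.28 mm. So its perimeter = 84.28 mm. Layer 35 (z = 11.2): the cylinder does not reach this height (z outside [0, 11]); the cube at (-4, 6.5) is not intersected at this z (z outside [0.5, 8.5]); Merging all regions: nothing is present at this height; the r=2 cylinder at (15.5, 5) contributes a regular 16-gon of circumradius 2 (perimeter = 2·16·2.000·sin(180°/16) = 12.49 mm); Combining (union): only the r=2 cylinder at (15.5, 5) is present, so the union is just that shape — boundary = 12.49 mm. So its perimeter = 12.49 mm. Layer 33 is larger (84.28 vs 12.49 mm).

layer 33 (z = 10.56 mm)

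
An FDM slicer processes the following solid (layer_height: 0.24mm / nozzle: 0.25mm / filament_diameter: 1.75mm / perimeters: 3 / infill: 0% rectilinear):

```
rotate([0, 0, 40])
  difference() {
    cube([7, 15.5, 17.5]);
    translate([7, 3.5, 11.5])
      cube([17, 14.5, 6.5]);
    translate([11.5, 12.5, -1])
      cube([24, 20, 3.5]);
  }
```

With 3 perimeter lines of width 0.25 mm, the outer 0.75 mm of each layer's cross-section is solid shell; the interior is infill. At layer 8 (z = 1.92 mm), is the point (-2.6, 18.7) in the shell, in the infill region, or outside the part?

At z = 1.92 mm: the 7×15.5 cube contributes its full rectangle; the cube at (7, 3.5) does not reach this height (z outside [11.5, 18]); the cube at (11.5, 12.5) is present — its section is the full 24×20 rectangle; Taking the first minus the rest: starting from the 7×15.5 cube, the 24×20 cube at (11.5, 12.5) misses the remaining region (no effect) — 1 connected region; (rotated 40° about Z; rotation is an isometry so areas/perimeters/island counts are preserved). Overall, the cross-section is a single solid region. Undo the 40° rotation: the query point maps to (10.028, 15.996) in the un-rotated model frame. The nearest boundary edge runs (0.00, 15.50)→(7.00, 15.50); distance from the point to it = 3.07 mm. The point is not inside any of the regions above, so it lies outside the cross-section (3.07 mm from the nearest boundary).

outside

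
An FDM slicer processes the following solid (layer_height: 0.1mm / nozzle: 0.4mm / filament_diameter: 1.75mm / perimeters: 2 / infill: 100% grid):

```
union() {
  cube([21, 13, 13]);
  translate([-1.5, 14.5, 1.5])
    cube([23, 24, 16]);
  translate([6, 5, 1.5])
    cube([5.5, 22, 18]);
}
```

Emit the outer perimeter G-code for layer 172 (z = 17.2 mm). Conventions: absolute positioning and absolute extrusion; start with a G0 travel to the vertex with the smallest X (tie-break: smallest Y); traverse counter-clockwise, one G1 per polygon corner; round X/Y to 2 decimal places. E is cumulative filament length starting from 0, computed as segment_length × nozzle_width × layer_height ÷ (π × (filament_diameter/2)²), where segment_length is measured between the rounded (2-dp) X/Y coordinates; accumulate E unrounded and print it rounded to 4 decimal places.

G0 X-1.50 Y14.50 Z17.20
G1 X6.00 Y14.50 E0.1247
G1 X6.00 Y5.00 E0.2827
G1 X11.50 Y5.00 E0.3742
G1 X11.50 Y14.50 E0.5322
G1 X21.50 Y14.50 E0.6985
G1 X21.50 Y38.50 E1.0976
G1 X-1.50 Y38.50 E1.4801
G1 X-1.50 Y14.50 E1.8792

At z = 17.2 mm: the cube does not reach this height (z outside [0, 13]); the 23×24 cube at (-1.5, 14.5) contributes its full rectangle; the cube at (6, 5) (footprint 5.5×22) is included at this height; Merging all regions: the regions partially overlap (shared area 68.75 mm²), so overlapping operands fuse into one piece — 1 connected region. The outline is a single polygon with 8 vertices. Extrusion per mm of travel: 0.4 × 0.1 / (π × 0.875²) = 0.016630. Accumulating E over each segment gives final E = 1.8792.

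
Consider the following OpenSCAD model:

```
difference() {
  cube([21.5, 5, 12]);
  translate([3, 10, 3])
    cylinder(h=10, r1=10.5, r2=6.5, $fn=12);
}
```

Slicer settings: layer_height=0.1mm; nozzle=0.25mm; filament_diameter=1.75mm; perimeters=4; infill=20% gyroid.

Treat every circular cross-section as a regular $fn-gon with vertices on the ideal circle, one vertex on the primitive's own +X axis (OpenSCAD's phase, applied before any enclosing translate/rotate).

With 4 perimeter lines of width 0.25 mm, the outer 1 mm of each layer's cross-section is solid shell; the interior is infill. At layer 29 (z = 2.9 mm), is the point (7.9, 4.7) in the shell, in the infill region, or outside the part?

shell

At z = 2.9 mm: the 21.5×5 cube contributes its full rectangle; the cone at (3, 10) is not intersected at this z (z outside [3, 13]); Taking the first minus the rest: none of the subtracted shapes is present at this height, so the 21.5×5 cube is unchanged — 1 connected region. Overall, the cross-section is a single solid region. The nearest boundary edge runs (21.50, 5.00)→(0.00, 5.00); distance from the point to it = 0.30 mm. The point is inside the cross-section, 0.30 mm from the nearest boundary — within the 1 mm shell band (4 × 0.25).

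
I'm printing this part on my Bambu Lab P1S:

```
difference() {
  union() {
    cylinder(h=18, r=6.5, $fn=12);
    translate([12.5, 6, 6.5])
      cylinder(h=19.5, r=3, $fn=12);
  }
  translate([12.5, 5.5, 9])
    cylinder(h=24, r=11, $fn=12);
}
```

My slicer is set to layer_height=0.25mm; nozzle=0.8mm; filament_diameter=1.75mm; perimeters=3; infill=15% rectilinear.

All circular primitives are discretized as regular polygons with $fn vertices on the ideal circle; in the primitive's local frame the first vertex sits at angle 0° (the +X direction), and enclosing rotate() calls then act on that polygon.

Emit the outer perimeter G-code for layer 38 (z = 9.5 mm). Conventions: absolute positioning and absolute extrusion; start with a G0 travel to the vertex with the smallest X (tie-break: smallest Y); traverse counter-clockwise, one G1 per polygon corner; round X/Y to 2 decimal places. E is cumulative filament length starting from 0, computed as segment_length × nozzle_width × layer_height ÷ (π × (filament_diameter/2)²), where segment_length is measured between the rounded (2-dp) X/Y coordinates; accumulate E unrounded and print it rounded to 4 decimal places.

G0 X-6.50 Y0.00 Z9.50
G1 X-5.63 Y-3.25 E0.2798
G1 X-3.25 Y-5.63 E0.5596
G1 X0.00 Y-6.50 E0.8394
G1 X3.25 Y-5.63 E1.1191
G1 X5.63 Y-3.25 E1.3990
G1 X5.75 Y-2.78 E1.4393
G1 X2.97 Y0.00 E1.7662
G1 X1.50 Y5.50 E2.2396
G1 X1.65 Y6.06 E2.2878
G1 X0.00 Y6.50 E2.4298
G1 X-3.25 Y5.63 E2.7096
G1 X-5.63 Y3.25 E2.9894
G1 X-6.50 Y0.00 E3.2692

At z = 9.5 mm: the r=6.5 cylinder gives a regular 12-gon of circumradius 6.5 (constant along its height); the r=3 cylinder at (12.5, 6) gives a regular 12-gon of circumradius 3 (constant along its height); Merging all regions: the 2 present regions are separate (no shared area or edge), so areas and boundary lengths simply add and each stays a separate island — 2 connected regions; the r=11 cylinder at (12.5, 5.5) gives a regular 12-gon of circumradius 11 (constant along its height); Taking the first minus the rest: starting from the result so far, the r=11 cylinder at (12.5, 5.5) partially overlaps it — only the 50.04 mm² overlap (of its 363.00 mm²) is removed, clipping the outline — 1 connected region. The outline is a single polygon with 13 vertices. Extrusion per mm of travel: 0.8 × 0.25 / (π × 0.875²) = 0.083150. Accumulating E over each segment gives final E = 3.2692.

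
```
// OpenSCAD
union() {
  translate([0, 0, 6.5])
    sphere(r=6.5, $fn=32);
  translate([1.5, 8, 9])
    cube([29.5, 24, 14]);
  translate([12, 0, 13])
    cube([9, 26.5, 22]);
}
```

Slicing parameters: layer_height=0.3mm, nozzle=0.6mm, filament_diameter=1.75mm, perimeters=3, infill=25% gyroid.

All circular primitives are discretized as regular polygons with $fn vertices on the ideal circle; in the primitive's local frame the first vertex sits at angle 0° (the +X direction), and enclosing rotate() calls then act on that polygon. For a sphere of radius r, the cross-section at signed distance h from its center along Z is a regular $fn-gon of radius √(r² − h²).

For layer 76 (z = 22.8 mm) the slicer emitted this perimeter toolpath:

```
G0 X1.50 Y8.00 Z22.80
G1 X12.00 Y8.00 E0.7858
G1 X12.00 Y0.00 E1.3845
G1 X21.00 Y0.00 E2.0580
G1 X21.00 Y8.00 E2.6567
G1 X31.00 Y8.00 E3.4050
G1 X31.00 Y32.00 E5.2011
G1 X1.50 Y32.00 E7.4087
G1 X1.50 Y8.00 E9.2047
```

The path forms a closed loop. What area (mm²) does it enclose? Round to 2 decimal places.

780.00 mm²

Apply the shoelace formula to the sequence of (X, Y) vertices; enclosed area = 780.00 mm².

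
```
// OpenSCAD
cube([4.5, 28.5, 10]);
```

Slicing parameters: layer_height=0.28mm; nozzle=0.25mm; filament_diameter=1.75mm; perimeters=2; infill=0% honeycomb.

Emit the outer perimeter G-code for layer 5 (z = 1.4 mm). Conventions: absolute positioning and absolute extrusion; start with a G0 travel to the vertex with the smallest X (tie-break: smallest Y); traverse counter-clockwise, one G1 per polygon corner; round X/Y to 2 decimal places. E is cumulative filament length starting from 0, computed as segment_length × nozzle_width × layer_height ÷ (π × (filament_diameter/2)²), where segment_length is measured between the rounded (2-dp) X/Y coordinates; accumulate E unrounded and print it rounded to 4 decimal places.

G0 X0.00 Y0.00 Z1.40
G1 X4.50 Y0.00 E0.1310
G1 X4.50 Y28.50 E0.9604
G1 X0.00 Y28.50 E1.0913
G1 X0.00 Y0.00 E1.9208

At z = 1.4 mm: the 4.5×28.5 cube contributes its full rectangle. The outline is a single polygon with 4 vertices. Extrusion per mm of travel: 0.25 × 0.28 / (π × 0.875²) = 0.029103. Accumulating E over each segment gives final E = 1.9208.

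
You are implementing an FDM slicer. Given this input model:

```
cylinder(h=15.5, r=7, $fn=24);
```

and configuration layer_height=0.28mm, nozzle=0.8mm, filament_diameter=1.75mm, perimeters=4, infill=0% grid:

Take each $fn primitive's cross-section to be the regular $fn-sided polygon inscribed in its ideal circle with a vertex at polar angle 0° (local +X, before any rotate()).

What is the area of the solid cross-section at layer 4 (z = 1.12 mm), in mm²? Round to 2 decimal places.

152.19 mm²

At z = 1.12 mm: the r=7 cylinder gives a regular 24-gon of circumradius 7 (constant along its height) (area = (24/2)·7.000²·sin(360°/24) = 152.19 mm²). Overall, the cross-section is a single solid region. Net area = 152.19 mm².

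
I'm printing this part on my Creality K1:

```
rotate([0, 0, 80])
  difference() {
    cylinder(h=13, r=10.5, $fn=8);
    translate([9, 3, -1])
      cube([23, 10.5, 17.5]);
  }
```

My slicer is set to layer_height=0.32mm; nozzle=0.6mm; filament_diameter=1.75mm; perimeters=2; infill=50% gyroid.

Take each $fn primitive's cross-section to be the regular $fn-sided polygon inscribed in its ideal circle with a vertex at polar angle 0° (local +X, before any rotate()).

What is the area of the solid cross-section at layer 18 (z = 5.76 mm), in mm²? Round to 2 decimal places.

311.75 mm²

At z = 5.76 mm: the r=10.5 cylinder contributes a regular 8-gon of circumradius 10.5 (area = (8/2)·10.500²·sin(360°/8) = 311.83 mm²); the 23×10.5 cube at (9, 3) contributes its full rectangle (area 241.50 mm²); Subtracting the remaining from the first: starting from the r=10.5 cylinder (311.83 mm²), the 23×10.5 cube at (9, 3) partially overlaps it — only the 0.08 mm² overlap (of its 241.50 mm²) is removed, clipping the outline — area = 311.75 mm²; (whole slice rotated 80° about Z — lengths, areas and connectivity unchanged). Overall, the cross-section is a single solid region. Net area = 311.75 mm².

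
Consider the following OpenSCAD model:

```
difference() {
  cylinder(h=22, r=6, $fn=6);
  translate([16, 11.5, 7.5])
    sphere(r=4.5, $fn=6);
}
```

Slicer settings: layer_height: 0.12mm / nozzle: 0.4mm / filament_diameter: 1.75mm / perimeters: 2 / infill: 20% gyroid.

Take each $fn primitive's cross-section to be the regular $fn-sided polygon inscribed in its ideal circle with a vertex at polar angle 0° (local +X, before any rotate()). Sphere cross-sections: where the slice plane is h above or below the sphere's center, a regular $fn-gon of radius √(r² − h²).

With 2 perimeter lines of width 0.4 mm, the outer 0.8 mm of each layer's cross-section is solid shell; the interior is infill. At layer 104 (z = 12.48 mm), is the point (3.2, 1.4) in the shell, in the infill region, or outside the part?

At z = 12.48 mm: the cylinder: section is a regular 6-gon, circumradius r=6; the sphere at (16, 11.5) is not intersected at this z (|z−center|=4.980 > r=4.5); Subtracting the remaining from the first: none of the subtracted shapes is present at this height, so the r=6 cylinder is unchanged — 1 connected region. Overall, the cross-section is a single solid region. The nearest boundary edge runs (6.00, 0.00)→(3.00, 5.20); distance from the point to it = 1.72 mm. The point is inside the cross-section and 1.72 mm from the nearest boundary — more than the 0.8 mm shell width (2 × 0.4), so it's in the infill interior.

infill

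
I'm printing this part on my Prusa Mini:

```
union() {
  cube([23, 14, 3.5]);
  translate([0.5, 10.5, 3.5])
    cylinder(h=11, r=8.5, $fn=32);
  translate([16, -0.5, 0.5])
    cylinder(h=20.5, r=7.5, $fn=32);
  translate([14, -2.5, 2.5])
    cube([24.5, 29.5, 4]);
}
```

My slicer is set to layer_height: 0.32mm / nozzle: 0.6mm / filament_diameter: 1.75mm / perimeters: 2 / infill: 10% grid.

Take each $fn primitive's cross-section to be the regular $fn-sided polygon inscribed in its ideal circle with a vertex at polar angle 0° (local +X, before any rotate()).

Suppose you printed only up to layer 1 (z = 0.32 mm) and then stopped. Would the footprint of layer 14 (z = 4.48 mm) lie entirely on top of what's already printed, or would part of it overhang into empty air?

part overhangs

Compare the two slices. At z = 0.32: the 23×14 cube contributes its full rectangle (area 322.00 mm²); the cylinder at (0.5, 10.5) is absent (z outside [3.5, 14.5]); the cylinder at (16, -0.5) does not reach this height (z outside [0.5, 21]); the cube at (14, -2.5) is not intersected at this z (z outside [2.5, 6.5]); Taking the union: only the 23×14 cube is present, so the union is just that shape — area = 322.00 mm². At z = 4.48: the cube is not intersected at this z (z outside [0, 3.5]); the r=8.5 cylinder at (0.5, 10.5) gives a regular 32-gon of circumradius 8.5 (constant along its height) (area = (32/2)·8.500²·sin(360°/32) = 225.52 mm²); the r=7.5 cylinder at (16, -0.5) contributes a regular 32-gon of circumradius 7.5 (area = (32/2)·7.500²·sin(360°/32) = 175.58 mm²); the 24.5×29.5 cube at (14, -2.5) contributes its full rectangle (area 722.75 mm²); Merging all regions: the regions partially overlap — summed areas 1123.86 mm² minus the doubly-counted overlap 77.44 mm² gives 1046.41 mm² — area = 1046.41 mm². Checking containment: at z = 4.48 the cross-section extends beyond the z = 0.32 cross-section by about 802.87 mm².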